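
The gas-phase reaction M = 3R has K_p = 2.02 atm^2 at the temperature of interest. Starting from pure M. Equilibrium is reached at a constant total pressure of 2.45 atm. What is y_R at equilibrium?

Basis: 1 mol M initially; let X = conversion of M. Extent ξ = X.
Mole table: n_M = 1 − X; n_R = 3X.
Total moles n_T = 1 + 2X.
With p_i = (n_i/n_T)P, K_p = p_R^3 / (p_M).
Setting this equal to 2.02 atm^2 and taking the physical root (0 < X < 1) gives X = 0.279.
Then n_R = 0.838, n_T = 1.56, so y_R = 0.538.

y_R = 0.538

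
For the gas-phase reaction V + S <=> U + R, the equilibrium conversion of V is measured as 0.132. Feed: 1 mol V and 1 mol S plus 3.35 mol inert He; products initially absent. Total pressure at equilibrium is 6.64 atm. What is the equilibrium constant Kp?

Take 1 mol V as basis and let X be its fractional conversion, so ξ = X.
Moles: n_V = 1 − X; n_S = 1 − X; n_U = X; n_R = X; n_I = 3.35 (inert).
n_T stays at 5.35 (no change in mole number).
At X = 0.132: n_V = 0.868, n_S = 0.868, n_U = 0.132, n_R = 0.132, n_T = 5.35.
p_i = (n_i/n_T)·P. Kp = p_U p_R / (p_V p_S) = 0.0231.

Kp = 0.0231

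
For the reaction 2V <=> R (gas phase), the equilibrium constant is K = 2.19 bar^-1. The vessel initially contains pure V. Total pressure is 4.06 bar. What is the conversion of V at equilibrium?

Let X = conversion of V (basis 1 mol V); extent of reaction ξ = 0.5X.
Moles: n_V = 1 − X; n_R = 0.5X.
Total moles n_T = 1 − 0.5X.
Mole fractions y_i = n_i/n_T; K = p_R / (p_V^2) with p_i = y_i·P.
Substituting and setting equal to 2.19 bar^-1 gives a polynomial in X; the root in (0,1) is X = 0.835.

X = 0.835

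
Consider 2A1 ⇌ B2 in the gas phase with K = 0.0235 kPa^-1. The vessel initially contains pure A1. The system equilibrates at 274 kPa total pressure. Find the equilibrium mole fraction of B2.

Basis: 1 mol A1 initially; let X = conversion of A1. Extent ξ = 0.5X.
Mole table: n_A1 = 1 − X; n_B2 = 0.5X.
Total moles n_T = 1 − 0.5X.
Mole fractions y_i = n_i/n_T; K = p_B2 / (p_A1^2) with p_i = y_i·P.
Setting this equal to 0.0235 kPa^-1 and taking the physical root (0 < X < 1) gives X = 0.807.
Then n_B2 = 0.403, n_T = 0.597, so y_B2 = 0.676.

y_B2 = 0.676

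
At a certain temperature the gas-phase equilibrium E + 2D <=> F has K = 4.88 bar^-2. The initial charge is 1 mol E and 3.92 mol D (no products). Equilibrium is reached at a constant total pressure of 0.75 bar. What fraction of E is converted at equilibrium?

X = 0.595

Let X = conversion of E (basis 1 mol E); extent of reaction ξ = X.
At extent ξ: n_E = 1 − X; n_D = 3.92 − 2X; n_F = X.
Summing: n_T = 4.92 − 2X.
Mole fractions y_i = n_i/n_T; K = p_F / (p_E p_D^2) with p_i = y_i·P.
Setting this equal to 4.88 bar^-2 and taking the physical root (0 < X < 1) gives X = 0.595.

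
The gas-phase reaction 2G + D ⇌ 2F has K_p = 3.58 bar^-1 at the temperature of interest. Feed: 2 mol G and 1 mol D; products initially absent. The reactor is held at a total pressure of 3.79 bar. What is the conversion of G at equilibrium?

X = 0.600

Let X = conversion of G (basis 2 mol G); extent of reaction ξ = X.
Species balance: n_G = 2 − 2X; n_D = 1 − X; n_F = 2X.
n_T = Σnᵢ = 3 − X.
With p_i = (n_i/n_T)P, K_p = p_F^2 / (p_G^2 p_D).
Setting this equal to 3.58 bar^-1 and taking the physical root (0 < X < 1) gives X = 0.600.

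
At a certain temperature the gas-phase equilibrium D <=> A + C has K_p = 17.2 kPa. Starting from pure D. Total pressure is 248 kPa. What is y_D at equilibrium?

Basis: 1 mol D initially; let X = conversion of D. Extent ξ = X.
Mole table: n_D = 1 − X; n_A = X; n_C = X.
Summing: n_T = 1 + X.
y_i = n_i/n_T, p_i = y_i·P. K_p = p_A p_C / (p_D).
Setting this equal to 17.2 kPa and taking the physical root (0 < X < 1) gives X = 0.255.
Then n_D = 0.745, n_T = 1.25, so y_D = 0.594.

y_D = 0.594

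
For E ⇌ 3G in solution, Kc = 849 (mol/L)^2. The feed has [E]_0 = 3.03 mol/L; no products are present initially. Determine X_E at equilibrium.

Let X = conversion of E; extent ξ = 3.03·X mol/L.
Concentrations: [E] = 3.03 − 3.03X; [G] = 9.09X.
Kc = [G]^3 / ([E]).
Setting equal to 849 and solving for X on (0,1) gives X = 0.832.

X = 0.832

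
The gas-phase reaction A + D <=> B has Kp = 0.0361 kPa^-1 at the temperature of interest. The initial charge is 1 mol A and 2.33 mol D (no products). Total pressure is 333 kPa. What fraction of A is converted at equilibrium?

Let X = conversion of A (basis 1 mol A); extent of reaction ξ = X.
Mole table: n_A = 1 − X; n_D = 2.33 − X; n_B = X.
Total moles n_T = 3.33 − X.
y_i = n_i/n_T, p_i = y_i·P. Kp = p_B / (p_A p_D).
Equating to 0.0361 kPa^-1 and solving on 0 < X < 1: X = 0.877.

X = 0.877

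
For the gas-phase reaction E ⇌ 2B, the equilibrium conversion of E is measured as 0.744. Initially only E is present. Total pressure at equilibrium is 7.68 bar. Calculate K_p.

Basis: 1 mol E initially; let X = conversion of E. Extent ξ = X.
Species balance: n_E = 1 − X; n_B = 2X.
Total moles n_T = 1 + X.
At X = 0.744: n_E = 0.256, n_B = 1.49, n_T = 1.74.
p_i = (n_i/n_T)·P. K_p = p_B^2 / (p_E) = 38.1 bar.

K_p = 38.1 bar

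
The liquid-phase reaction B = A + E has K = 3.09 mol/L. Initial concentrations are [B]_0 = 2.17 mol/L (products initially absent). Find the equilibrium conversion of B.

Let X = conversion of B; extent ξ = 2.17·X mol/L.
Concentrations: [B] = 2.17 − 2.17X; [A] = 2.17X; [E] = 2.17X.
K = [A] [E] / ([B]).
Setting equal to 3.09 and solving for X on (0,1) gives X = 0.678.

X = 0.678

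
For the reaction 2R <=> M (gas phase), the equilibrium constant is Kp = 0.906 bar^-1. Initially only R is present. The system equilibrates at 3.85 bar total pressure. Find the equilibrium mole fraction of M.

Take 1 mol R as basis and let X be its fractional conversion, so ξ = 0.5X.
Moles: n_R = 1 − X; n_M = 0.5X.
Total moles n_T = 1 − 0.5X.
y_i = n_i/n_T, p_i = y_i·P. Kp = p_M / (p_R^2).
Substituting and setting equal to 0.906 bar^-1 gives a polynomial in X; the root in (0,1) is X = 0.741.
Then n_M = 0.371, n_T = 0.629, so y_M = 0.589.

y_M = 0.589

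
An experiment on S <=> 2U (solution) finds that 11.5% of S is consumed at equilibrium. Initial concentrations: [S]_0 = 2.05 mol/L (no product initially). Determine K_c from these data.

K_c = 0.123 mol/L

Let X = conversion of S.
Concentrations: [S] = 2.05 − 2.05X; [U] = 4.1X.
At X = 0.115: [S] = 1.81, [U] = 0.471.
K_c = [U]^2 / ([S]) = 0.123 mol/L.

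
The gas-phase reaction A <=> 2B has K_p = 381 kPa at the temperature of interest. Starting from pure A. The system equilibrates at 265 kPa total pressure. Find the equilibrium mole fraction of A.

Basis: 1 mol A initially; let X = conversion of A. Extent ξ = X.
Moles: n_A = 1 − X; n_B = 2X.
Total moles n_T = 1 + X.
With p_i = (n_i/n_T)P, K_p = p_B^2 / (p_A).
This yields a degree-2 equation in X; solving on (0,1), X = 0.514.
Then n_A = 0.486, n_T = 1.51, so y_A = 0.321.

y_A = 0.321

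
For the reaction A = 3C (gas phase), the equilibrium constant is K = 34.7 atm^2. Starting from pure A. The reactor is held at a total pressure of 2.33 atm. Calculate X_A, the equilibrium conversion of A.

Basis: 1 mol A initially; let X = conversion of A. Extent ξ = X.
At extent ξ: n_A = 1 − X; n_C = 3X.
Summing: n_T = 1 + 2X.
y_i = n_i/n_T, p_i = y_i·P. K = p_C^3 / (p_A).
Setting this equal to 34.7 atm^2 and taking the physical root (0 < X < 1) gives X = 0.729.

X = 0.729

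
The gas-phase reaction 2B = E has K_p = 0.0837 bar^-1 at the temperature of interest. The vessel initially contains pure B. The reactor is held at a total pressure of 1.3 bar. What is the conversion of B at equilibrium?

Let X = conversion of B (basis 1 mol B); extent of reaction ξ = 0.5X.
Mole table: n_B = 1 − X; n_E = 0.5X.
Total moles n_T = 1 − 0.5X.
y_i = n_i/n_T, p_i = y_i·P. K_p = p_E / (p_B^2).
Setting this equal to 0.0837 bar^-1 and taking the physical root (0 < X < 1) gives X = 0.165.

X = 0.165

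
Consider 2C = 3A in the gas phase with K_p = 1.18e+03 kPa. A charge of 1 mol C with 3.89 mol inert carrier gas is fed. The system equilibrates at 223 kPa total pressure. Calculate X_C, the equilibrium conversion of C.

X = 0.767

Basis: 1 mol C initially; let X = conversion of C. Extent ξ = 0.5X.
Moles: n_C = 1 − X; n_A = 1.5X; n_I = 3.89 (inert).
Total moles n_T = 4.89 + 0.5X.
Mole fractions y_i = n_i/n_T; K_p = p_A^3 / (p_C^2) with p_i = y_i·P.
This yields a degree-3 equation in X; solving on (0,1), X = 0.767.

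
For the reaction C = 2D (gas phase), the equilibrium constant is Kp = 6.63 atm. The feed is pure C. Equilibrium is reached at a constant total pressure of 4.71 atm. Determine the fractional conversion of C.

X = 0.510

Take 1 mol C as basis and let X be its fractional conversion, so ξ = X.
Species balance: n_C = 1 − X; n_D = 2X.
Summing: n_T = 1 + X.
With p_i = (n_i/n_T)P, Kp = p_D^2 / (p_C).
Equating to 6.63 atm and solving on 0 < X < 1: X = 0.510.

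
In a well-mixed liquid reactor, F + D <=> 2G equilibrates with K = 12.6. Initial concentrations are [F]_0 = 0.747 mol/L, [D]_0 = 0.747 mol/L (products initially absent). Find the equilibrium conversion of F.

X = 0.640

Let X = conversion of F; extent ξ = 0.747·X mol/L.
Concentrations: [F] = 0.747 − 0.747X; [D] = 0.747 − 0.747X; [G] = 1.49X.
K = [G]^2 / ([F] [D]).
Solving K = 12.6 for X ∈ (0,1): X = 0.640.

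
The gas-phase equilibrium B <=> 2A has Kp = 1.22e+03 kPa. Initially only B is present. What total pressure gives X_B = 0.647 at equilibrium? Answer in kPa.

P = 424 kPa

Basis: 1 mol B initially; let X = conversion of B. Extent ξ = X.
Moles: n_B = 1 − X; n_A = 2X.
n_T = Σnᵢ = 1 + X.
Kp = p_A^2 / (p_B) with p_i = (n_i/n_T)·P.
At X = 0.647: the mole-fraction product g(X) = Π y_i^ν_i = 2.88. Since Kp = g(X)·P^{1}, P = (Kp/g)^(1/1) = (1.22e+03/2.88)^(1/1) = 424 kPa.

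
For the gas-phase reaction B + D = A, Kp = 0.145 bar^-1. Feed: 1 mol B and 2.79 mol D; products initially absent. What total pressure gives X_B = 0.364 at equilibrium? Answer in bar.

Let X = conversion of B (basis 1 mol B); extent of reaction ξ = X.
Species balance: n_B = 1 − X; n_D = 2.79 − X; n_A = X.
n_T = Σnᵢ = 3.79 − X.
Kp = p_A / (p_B p_D) with p_i = (n_i/n_T)·P.
At X = 0.364: the mole-fraction product g(X) = Π y_i^ν_i = 0.8082. Since Kp = g(X)·P^{-1}, P = (g/Kp)^(1/1) = (0.8082/0.145)^(1/1) = 5.57 bar.

P = 5.57 bar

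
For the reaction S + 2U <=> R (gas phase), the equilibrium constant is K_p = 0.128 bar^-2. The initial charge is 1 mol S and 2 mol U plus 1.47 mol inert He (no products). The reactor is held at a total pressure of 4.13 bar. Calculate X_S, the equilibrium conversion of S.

X = 0.240

Take 1 mol S as basis and let X be its fractional conversion, so ξ = X.
Species balance: n_S = 1 − X; n_U = 2 − 2X; n_R = X; n_I = 1.47 (inert).
n_T = Σnᵢ = 4.47 − 2X.
With p_i = (n_i/n_T)P, K_p = p_R / (p_S p_U^2).
Substituting and setting equal to 0.128 bar^-2 gives a polynomial in X; the root in (0,1) is X = 0.240.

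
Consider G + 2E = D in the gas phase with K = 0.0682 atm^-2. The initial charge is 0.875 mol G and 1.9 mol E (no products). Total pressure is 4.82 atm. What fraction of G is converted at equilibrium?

X = 0.358

Basis: 0.875 mol G initially; let X = conversion of G. Extent ξ = 0.875X.
Moles: n_G = 0.875 − 0.875X; n_E = 1.9 − 1.75X; n_D = 0.875X.
Summing: n_T = 2.77 − 1.75X.
Mole fractions y_i = n_i/n_T; K = p_D / (p_G p_E^2) with p_i = y_i·P.
Setting this equal to 0.0682 atm^-2 and taking the physical root (0 < X < 1) gives X = 0.358.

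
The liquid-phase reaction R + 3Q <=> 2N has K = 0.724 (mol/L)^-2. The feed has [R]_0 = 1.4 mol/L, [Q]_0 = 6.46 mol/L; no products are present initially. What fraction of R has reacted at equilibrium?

X = 0.816

Let X = conversion of R; extent ξ = 1.4·X mol/L.
Concentrations: [R] = 1.4 − 1.4X; [Q] = 6.46 − 4.2X; [N] = 2.8X.
K = [N]^2 / ([R] [Q]^3).
Solving K = 0.724 for X ∈ (0,1): X = 0.816.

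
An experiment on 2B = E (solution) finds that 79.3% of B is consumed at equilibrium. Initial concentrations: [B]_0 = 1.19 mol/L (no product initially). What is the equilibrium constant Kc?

Kc = 7.78 L/mol

Let X = conversion of B.
Concentrations: [B] = 1.19 − 1.19X; [E] = 0.595X.
At X = 0.793: [B] = 0.246, [E] = 0.472.
Kc = [E] / ([B]^2) = 7.78 L/mol.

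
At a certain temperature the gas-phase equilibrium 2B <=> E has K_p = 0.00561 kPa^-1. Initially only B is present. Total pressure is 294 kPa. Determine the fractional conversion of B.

X = 0.637

Basis: 1 mol B initially; let X = conversion of B. Extent ξ = 0.5X.
Species balance: n_B = 1 − X; n_E = 0.5X.
n_T = Σnᵢ = 1 − 0.5X.
y_i = n_i/n_T, p_i = y_i·P. K_p = p_E / (p_B^2).
Setting this equal to 0.00561 kPa^-1 and taking the physical root (0 < X < 1) gives X = 0.637.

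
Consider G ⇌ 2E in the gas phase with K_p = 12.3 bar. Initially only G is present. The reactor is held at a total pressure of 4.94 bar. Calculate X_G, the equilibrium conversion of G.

Basis: 1 mol G initially; let X = conversion of G. Extent ξ = X.
Mole table: n_G = 1 − X; n_E = 2X.
Summing: n_T = 1 + X.
y_i = n_i/n_T, p_i = y_i·P. K_p = p_E^2 / (p_G).
This yields a degree-2 equation in X; solving on (0,1), X = 0.619.

X = 0.619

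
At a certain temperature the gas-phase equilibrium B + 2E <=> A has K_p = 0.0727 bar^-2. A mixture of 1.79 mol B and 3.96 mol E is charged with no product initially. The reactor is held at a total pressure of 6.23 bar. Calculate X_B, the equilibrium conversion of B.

Take 1.79 mol B as basis and let X be its fractional conversion, so ξ = 1.79X.
At extent ξ: n_B = 1.79 − 1.79X; n_E = 3.96 − 3.58X; n_A = 1.79X.
n_T = Σnᵢ = 5.75 − 3.58X.
With p_i = (n_i/n_T)P, K_p = p_A / (p_B p_E^2).
Setting this equal to 0.0727 bar^-2 and taking the physical root (0 < X < 1) gives X = 0.470.

X = 0.470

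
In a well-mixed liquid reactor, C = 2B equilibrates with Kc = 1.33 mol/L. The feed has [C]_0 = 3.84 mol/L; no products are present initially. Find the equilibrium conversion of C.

X = 0.254

Let X = conversion of C; extent ξ = 3.84·X mol/L.
Concentrations: [C] = 3.84 − 3.84X; [B] = 7.68X.
Kc = [B]^2 / ([C]).
Setting equal to 1.33 and solving for X on (0,1) gives X = 0.254.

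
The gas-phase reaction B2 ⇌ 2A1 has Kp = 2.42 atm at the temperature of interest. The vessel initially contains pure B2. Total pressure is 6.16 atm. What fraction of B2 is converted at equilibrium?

X = 0.299

Let X = conversion of B2 (basis 1 mol B2); extent of reaction ξ = X.
Species balance: n_B2 = 1 − X; n_A1 = 2X.
Total moles n_T = 1 + X.
y_i = n_i/n_T, p_i = y_i·P. Kp = p_A1^2 / (p_B2).
Equating to 2.42 atm and solving on 0 < X < 1: X = 0.299.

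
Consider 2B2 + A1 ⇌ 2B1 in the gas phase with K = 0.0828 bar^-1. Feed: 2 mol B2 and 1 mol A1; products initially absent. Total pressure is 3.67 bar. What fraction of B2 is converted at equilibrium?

X = 0.226

Take 2 mol B2 as basis and let X be its fractional conversion, so ξ = X.
Moles: n_B2 = 2 − 2X; n_A1 = 1 − X; n_B1 = 2X.
Total moles n_T = 3 − X.
With p_i = (n_i/n_T)P, K = p_B1^2 / (p_B2^2 p_A1).
Setting this equal to 0.0828 bar^-1 and taking the physical root (0 < X < 1) gives X = 0.226.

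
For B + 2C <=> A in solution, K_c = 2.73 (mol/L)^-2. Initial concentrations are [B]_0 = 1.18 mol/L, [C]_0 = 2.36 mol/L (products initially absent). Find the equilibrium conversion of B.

Let X = conversion of B; extent ξ = 1.18·X mol/L.
Concentrations: [B] = 1.18 − 1.18X; [C] = 2.36 − 2.36X; [A] = 1.18X.
K_c = [A] / ([B] [C]^2).
Equating to 2.73 (mol/L)^-2: the physical root is X = 0.650.

X = 0.650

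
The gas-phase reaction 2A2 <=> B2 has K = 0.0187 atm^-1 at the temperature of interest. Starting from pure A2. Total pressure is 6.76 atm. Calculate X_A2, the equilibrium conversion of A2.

X = 0.185

Basis: 1 mol A2 initially; let X = conversion of A2. Extent ξ = 0.5X.
At extent ξ: n_A2 = 1 − X; n_B2 = 0.5X.
Total moles n_T = 1 − 0.5X.
With p_i = (n_i/n_T)P, K = p_B2 / (p_A2^2).
Setting this equal to 0.0187 atm^-1 and taking the physical root (0 < X < 1) gives X = 0.185.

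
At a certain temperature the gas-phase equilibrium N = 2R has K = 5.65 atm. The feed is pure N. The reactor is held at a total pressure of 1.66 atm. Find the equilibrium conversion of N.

Take 1 mol N as basis and let X be its fractional conversion, so ξ = X.
Moles: n_N = 1 − X; n_R = 2X.
Summing: n_T = 1 + X.
Mole fractions y_i = n_i/n_T; K = p_R^2 / (p_N) with p_i = y_i·P.
This yields a degree-2 equation in X; solving on (0,1), X = 0.678.

X = 0.678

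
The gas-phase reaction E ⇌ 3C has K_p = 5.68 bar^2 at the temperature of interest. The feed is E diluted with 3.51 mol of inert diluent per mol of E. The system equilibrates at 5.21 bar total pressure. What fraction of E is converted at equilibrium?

Let X = conversion of E (basis 1 mol E); extent of reaction ξ = X.
Mole table: n_E = 1 − X; n_C = 3X; n_I = 3.51 (inert).
Total moles n_T = 4.51 + 2X.
Mole fractions y_i = n_i/n_T; K_p = p_C^3 / (p_E) with p_i = y_i·P.
Setting this equal to 5.68 bar^2 and taking the physical root (0 < X < 1) gives X = 0.492.

X = 0.492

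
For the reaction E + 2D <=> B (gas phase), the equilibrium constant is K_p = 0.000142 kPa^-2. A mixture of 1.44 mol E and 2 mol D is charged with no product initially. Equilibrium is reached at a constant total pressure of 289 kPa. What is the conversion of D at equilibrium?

Take 2 mol D as basis and let X be its fractional conversion, so ξ = X.
Mole table: n_E = 1.44 − X; n_D = 2 − 2X; n_B = X.
Total moles n_T = 3.44 − 2X.
Mole fractions y_i = n_i/n_T; K_p = p_B / (p_E p_D^2) with p_i = y_i·P.
This yields a degree-3 equation in X; solving on (0,1), X = 0.711.

X = 0.711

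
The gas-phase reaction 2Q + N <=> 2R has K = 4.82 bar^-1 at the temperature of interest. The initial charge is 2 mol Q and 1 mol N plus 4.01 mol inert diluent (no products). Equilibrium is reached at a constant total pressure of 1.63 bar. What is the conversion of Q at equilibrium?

Basis: 2 mol Q initially; let X = conversion of Q. Extent ξ = X.
Mole table: n_Q = 2 − 2X; n_N = 1 − X; n_R = 2X; n_I = 4.01 (inert).
Summing: n_T = 7.01 − X.
Mole fractions y_i = n_i/n_T; K = p_R^2 / (p_Q^2 p_N) with p_i = y_i·P.
Substituting and setting equal to 4.82 bar^-1 gives a polynomial in X; the root in (0,1) is X = 0.448.

X = 0.448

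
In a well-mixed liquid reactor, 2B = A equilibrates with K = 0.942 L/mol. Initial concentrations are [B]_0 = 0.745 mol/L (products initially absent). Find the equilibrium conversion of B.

X = 0.440

Let X = conversion of B; extent ξ = 0.745X/2 mol/L.
Concentrations: [B] = 0.745 − 0.745X; [A] = 0.372X.
K = [A] / ([B]^2).
Setting equal to 0.942 and solving for X on (0,1) gives X = 0.440.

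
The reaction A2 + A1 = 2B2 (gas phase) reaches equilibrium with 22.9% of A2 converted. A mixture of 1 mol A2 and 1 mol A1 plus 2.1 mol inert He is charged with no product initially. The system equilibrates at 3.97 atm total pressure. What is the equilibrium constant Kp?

Kp = 0.353

Let X = conversion of A2 (basis 1 mol A2); extent of reaction ξ = X.
Species balance: n_A2 = 1 − X; n_A1 = 1 − X; n_B2 = 2X; n_I = 2.1 (inert).
n_T stays at 4.1 (no change in mole number).
At X = 0.229: n_A2 = 0.771, n_A1 = 0.771, n_B2 = 0.458, n_T = 4.1.
p_i = (n_i/n_T)·P. Kp = p_B2^2 / (p_A2 p_A1) = 0.353.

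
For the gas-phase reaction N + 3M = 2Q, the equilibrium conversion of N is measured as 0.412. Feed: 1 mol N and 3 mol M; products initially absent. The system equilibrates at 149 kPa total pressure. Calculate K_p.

Basis: 1 mol N initially; let X = conversion of N. Extent ξ = X.
Moles: n_N = 1 − X; n_M = 3 − 3X; n_Q = 2X.
Summing: n_T = 4 − 2X.
At X = 0.412: n_N = 0.588, n_M = 1.76, n_Q = 0.824, n_T = 3.18.
p_i = (n_i/n_T)·P. K_p = p_Q^2 / (p_N p_M^3) = 9.56e-05 kPa^-2.

K_p = 9.56e-05 kPa^-2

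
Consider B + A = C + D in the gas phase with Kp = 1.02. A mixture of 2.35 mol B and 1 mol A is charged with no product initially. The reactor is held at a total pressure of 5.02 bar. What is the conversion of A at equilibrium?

X = 0.704

Let X = conversion of A (basis 1 mol A); extent of reaction ξ = X.
Moles: n_B = 2.35 − X; n_A = 1 − X; n_C = X; n_D = X.
n_T stays at 3.35 (no change in mole number).
With p_i = (n_i/n_T)P, Kp = p_C p_D / (p_B p_A).
Setting this equal to 1.02 and taking the physical root (0 < X < 1) gives X = 0.704.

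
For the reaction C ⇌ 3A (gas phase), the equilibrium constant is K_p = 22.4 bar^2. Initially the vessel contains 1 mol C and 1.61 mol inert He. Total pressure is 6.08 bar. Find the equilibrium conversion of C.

Take 1 mol C as basis and let X be its fractional conversion, so ξ = X.
At extent ξ: n_C = 1 − X; n_A = 3X; n_I = 1.61 (inert).
Summing: n_T = 2.61 + 2X.
With p_i = (n_i/n_T)P, K_p = p_A^3 / (p_C).
Equating to 22.4 bar^2 and solving on 0 < X < 1: X = 0.523.

X = 0.523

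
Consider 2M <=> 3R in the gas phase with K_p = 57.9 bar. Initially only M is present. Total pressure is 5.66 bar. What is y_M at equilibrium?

Basis: 1 mol M initially; let X = conversion of M. Extent ξ = 0.5X.
Moles: n_M = 1 − X; n_R = 1.5X.
n_T = Σnᵢ = 1 + 0.5X.
y_i = n_i/n_T, p_i = y_i·P. K_p = p_R^3 / (p_M^2).
Setting this equal to 57.9 bar and taking the physical root (0 < X < 1) gives X = 0.707.
Then n_M = 0.293, n_T = 1.35, so y_M = 0.217.

y_M = 0.217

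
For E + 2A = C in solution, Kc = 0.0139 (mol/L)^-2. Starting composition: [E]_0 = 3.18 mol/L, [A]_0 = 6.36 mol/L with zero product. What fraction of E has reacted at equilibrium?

X = 0.243

Let X = conversion of E; extent ξ = 3.18·X mol/L.
Concentrations: [E] = 3.18 − 3.18X; [A] = 6.36 − 6.36X; [C] = 3.18X.
Kc = [C] / ([E] [A]^2).
Setting equal to 0.0139 and solving for X on (0,1) gives X = 0.243.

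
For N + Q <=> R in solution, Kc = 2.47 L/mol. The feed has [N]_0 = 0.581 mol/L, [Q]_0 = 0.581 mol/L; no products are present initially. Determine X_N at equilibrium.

X = 0.444

Let X = conversion of N; extent ξ = 0.581·X mol/L.
Concentrations: [N] = 0.581 − 0.581X; [Q] = 0.581 − 0.581X; [R] = 0.581X.
Kc = [R] / ([N] [Q]).
This equals 2.47 at X = 0.444 (the root in 0 < X < 1).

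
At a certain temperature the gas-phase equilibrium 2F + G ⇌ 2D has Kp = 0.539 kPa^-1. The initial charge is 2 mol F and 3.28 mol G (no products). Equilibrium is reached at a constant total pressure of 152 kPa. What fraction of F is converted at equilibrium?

X = 0.870

Let X = conversion of F (basis 2 mol F); extent of reaction ξ = X.
Species balance: n_F = 2 − 2X; n_G = 3.28 − X; n_D = 2X.
Total moles n_T = 5.28 − X.
y_i = n_i/n_T, p_i = y_i·P. Kp = p_D^2 / (p_F^2 p_G).
Equating to 0.539 kPa^-1 and solving on 0 < X < 1: X = 0.870.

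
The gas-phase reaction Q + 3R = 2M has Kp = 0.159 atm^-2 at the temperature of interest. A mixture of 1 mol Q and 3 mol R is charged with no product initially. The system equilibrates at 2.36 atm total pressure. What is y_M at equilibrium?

y_M = 0.197

Basis: 1 mol Q initially; let X = conversion of Q. Extent ξ = X.
Mole table: n_Q = 1 − X; n_R = 3 − 3X; n_M = 2X.
n_T = Σnᵢ = 4 − 2X.
y_i = n_i/n_T, p_i = y_i·P. Kp = p_M^2 / (p_Q p_R^3).
Substituting and setting equal to 0.159 atm^-2 gives a polynomial in X; the root in (0,1) is X = 0.329.
Then n_M = 0.658, n_T = 3.34, so y_M = 0.197.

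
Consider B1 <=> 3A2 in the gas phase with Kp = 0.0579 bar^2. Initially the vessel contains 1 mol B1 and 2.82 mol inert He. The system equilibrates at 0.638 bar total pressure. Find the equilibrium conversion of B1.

X = 0.406

Let X = conversion of B1 (basis 1 mol B1); extent of reaction ξ = X.
Species balance: n_B1 = 1 − X; n_A2 = 3X; n_I = 2.82 (inert).
Total moles n_T = 3.82 + 2X.
With p_i = (n_i/n_T)P, Kp = p_A2^3 / (p_B1).
Equating to 0.0579 bar^2 and solving on 0 < X < 1: X = 0.406.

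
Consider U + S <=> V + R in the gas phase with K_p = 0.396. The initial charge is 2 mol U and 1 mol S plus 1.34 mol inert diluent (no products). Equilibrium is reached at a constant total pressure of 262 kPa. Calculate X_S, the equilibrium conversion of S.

Basis: 1 mol S initially; let X = conversion of S. Extent ξ = X.
Moles: n_U = 2 − X; n_S = 1 − X; n_V = X; n_R = X; n_I = 1.34 (inert).
Since Δν = 0, n_T = 4.34 throughout.
Mole fractions y_i = n_i/n_T; K_p = p_V p_R / (p_U p_S) with p_i = y_i·P.
Equating to 0.396 and solving on 0 < X < 1: X = 0.526.

X = 0.526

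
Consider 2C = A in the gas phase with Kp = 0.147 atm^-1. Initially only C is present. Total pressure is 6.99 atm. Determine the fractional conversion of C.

X = 0.558

Let X = conversion of C (basis 1 mol C); extent of reaction ξ = 0.5X.
Species balance: n_C = 1 − X; n_A = 0.5X.
Total moles n_T = 1 − 0.5X.
y_i = n_i/n_T, p_i = y_i·P. Kp = p_A / (p_C^2).
Equating to 0.147 atm^-1 and solving on 0 < X < 1: X = 0.558.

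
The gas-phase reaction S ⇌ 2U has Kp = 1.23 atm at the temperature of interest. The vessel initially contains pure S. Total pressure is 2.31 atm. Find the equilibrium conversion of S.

X = 0.343

Basis: 1 mol S initially; let X = conversion of S. Extent ξ = X.
Moles: n_S = 1 − X; n_U = 2X.
Summing: n_T = 1 + X.
y_i = n_i/n_T, p_i = y_i·P. Kp = p_U^2 / (p_S).
This yields a degree-2 equation in X; solving on (0,1), X = 0.343.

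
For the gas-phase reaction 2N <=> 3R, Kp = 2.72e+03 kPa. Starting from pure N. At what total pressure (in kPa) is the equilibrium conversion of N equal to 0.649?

Basis: 1 mol N initially; let X = conversion of N. Extent ξ = 0.5X.
Mole table: n_N = 1 − X; n_R = 1.5X.
Total moles n_T = 1 + 0.5X.
Kp = p_R^3 / (p_N^2) with p_i = (n_i/n_T)·P.
At X = 0.649: the mole-fraction product g(X) = Π y_i^ν_i = 5.654. Since Kp = g(X)·P^{1}, P = (Kp/g)^(1/1) = (2.72e+03/5.654)^(1/1) = 481 kPa.

P = 481 kPa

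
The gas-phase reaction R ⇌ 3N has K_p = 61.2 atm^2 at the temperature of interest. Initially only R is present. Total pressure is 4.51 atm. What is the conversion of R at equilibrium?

Take 1 mol R as basis and let X be its fractional conversion, so ξ = X.
At extent ξ: n_R = 1 − X; n_N = 3X.
n_T = Σnᵢ = 1 + 2X.
With p_i = (n_i/n_T)P, K_p = p_N^3 / (p_R).
Setting this equal to 61.2 atm^2 and taking the physical root (0 < X < 1) gives X = 0.600.

X = 0.600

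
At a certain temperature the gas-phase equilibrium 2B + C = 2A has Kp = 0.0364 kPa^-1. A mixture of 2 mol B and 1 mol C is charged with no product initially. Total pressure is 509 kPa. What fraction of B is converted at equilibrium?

X = 0.630

Basis: 2 mol B initially; let X = conversion of B. Extent ξ = X.
At extent ξ: n_B = 2 − 2X; n_C = 1 − X; n_A = 2X.
Total moles n_T = 3 − X.
y_i = n_i/n_T, p_i = y_i·P. Kp = p_A^2 / (p_B^2 p_C).
This yields a degree-3 equation in X; solving on (0,1), X = 0.630.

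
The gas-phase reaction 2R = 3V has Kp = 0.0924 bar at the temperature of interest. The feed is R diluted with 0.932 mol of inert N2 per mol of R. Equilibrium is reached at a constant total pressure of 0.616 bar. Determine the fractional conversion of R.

X = 0.343

Let X = conversion of R (basis 1 mol R); extent of reaction ξ = 0.5X.
Mole table: n_R = 1 − X; n_V = 1.5X; n_I = 0.932 (inert).
n_T = Σnᵢ = 1.93 + 0.5X.
Mole fractions y_i = n_i/n_T; Kp = p_V^3 / (p_R^2) with p_i = y_i·P.
Equating to 0.0924 bar and solving on 0 < X < 1: X = 0.343.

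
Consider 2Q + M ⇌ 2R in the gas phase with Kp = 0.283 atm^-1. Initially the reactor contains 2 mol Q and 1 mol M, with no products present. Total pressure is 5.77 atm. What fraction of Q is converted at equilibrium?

Basis: 2 mol Q initially; let X = conversion of Q. Extent ξ = X.
Species balance: n_Q = 2 − 2X; n_M = 1 − X; n_R = 2X.
Summing: n_T = 3 − X.
y_i = n_i/n_T, p_i = y_i·P. Kp = p_R^2 / (p_Q^2 p_M).
Substituting and setting equal to 0.283 atm^-1 gives a polynomial in X; the root in (0,1) is X = 0.383.

X = 0.383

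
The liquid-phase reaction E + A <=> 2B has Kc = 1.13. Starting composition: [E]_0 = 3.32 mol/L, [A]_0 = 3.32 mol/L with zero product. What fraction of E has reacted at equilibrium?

X = 0.347

Let X = conversion of E; extent ξ = 3.32·X mol/L.
Concentrations: [E] = 3.32 − 3.32X; [A] = 3.32 − 3.32X; [B] = 6.64X.
Kc = [B]^2 / ([E] [A]).
Solving Kc = 1.13 for X ∈ (0,1): X = 0.347.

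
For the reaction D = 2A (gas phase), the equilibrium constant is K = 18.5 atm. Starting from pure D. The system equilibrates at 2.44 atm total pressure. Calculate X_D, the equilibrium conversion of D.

Let X = conversion of D (basis 1 mol D); extent of reaction ξ = X.
At extent ξ: n_D = 1 − X; n_A = 2X.
Total moles n_T = 1 + X.
Mole fractions y_i = n_i/n_T; K = p_A^2 / (p_D) with p_i = y_i·P.
This yields a degree-2 equation in X; solving on (0,1), X = 0.809.

X = 0.809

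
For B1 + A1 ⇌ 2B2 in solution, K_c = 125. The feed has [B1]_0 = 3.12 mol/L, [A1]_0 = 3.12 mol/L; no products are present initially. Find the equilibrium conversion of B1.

Let X = conversion of B1; extent ξ = 3.12·X mol/L.
Concentrations: [B1] = 3.12 − 3.12X; [A1] = 3.12 − 3.12X; [B2] = 6.24X.
K_c = [B2]^2 / ([B1] [A1]).
Setting equal to 125 and solving for X on (0,1) gives X = 0.848.

X = 0.848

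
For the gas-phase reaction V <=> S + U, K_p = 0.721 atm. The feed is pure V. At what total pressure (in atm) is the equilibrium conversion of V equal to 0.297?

Basis: 1 mol V initially; let X = conversion of V. Extent ξ = X.
Species balance: n_V = 1 − X; n_S = X; n_U = X.
Summing: n_T = 1 + X.
K_p = p_S p_U / (p_V) with p_i = (n_i/n_T)·P.
At X = 0.297: the mole-fraction product g(X) = Π y_i^ν_i = 0.09674. Since K_p = g(X)·P^{1}, P = (K_p/g)^(1/1) = (0.721/0.09674)^(1/1) = 7.45 atm.

P = 7.45 atm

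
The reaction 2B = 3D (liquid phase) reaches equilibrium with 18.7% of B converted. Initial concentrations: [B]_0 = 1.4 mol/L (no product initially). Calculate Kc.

Let X = conversion of B.
Concentrations: [B] = 1.4 − 1.4X; [D] = 2.1X.
At X = 0.187: [B] = 1.14, [D] = 0.393.
Kc = [D]^3 / ([B]^2) = 0.0467 mol/L.

Kc = 0.0467 mol/L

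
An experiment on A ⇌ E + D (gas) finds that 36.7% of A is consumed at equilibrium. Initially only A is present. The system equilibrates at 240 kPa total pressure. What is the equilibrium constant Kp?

Take 1 mol A as basis and let X be its fractional conversion, so ξ = X.
Mole table: n_A = 1 − X; n_E = X; n_D = X.
Summing: n_T = 1 + X.
At X = 0.367: n_A = 0.633, n_E = 0.367, n_D = 0.367, n_T = 1.37.
p_i = (n_i/n_T)·P. Kp = p_E p_D / (p_A) = 37.4 kPa.

Kp = 37.4 kPa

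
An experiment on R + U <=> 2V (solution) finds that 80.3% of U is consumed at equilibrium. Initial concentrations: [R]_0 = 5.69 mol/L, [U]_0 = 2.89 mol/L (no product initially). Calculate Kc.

Let X = conversion of U.
Concentrations: [R] = 5.69 − 2.89X; [U] = 2.89 − 2.89X; [V] = 5.78X.
At X = 0.803: [R] = 3.37, [U] = 0.569, [V] = 4.64.
Kc = [V]^2 / ([R] [U]) = 11.2.

Kc = 11.2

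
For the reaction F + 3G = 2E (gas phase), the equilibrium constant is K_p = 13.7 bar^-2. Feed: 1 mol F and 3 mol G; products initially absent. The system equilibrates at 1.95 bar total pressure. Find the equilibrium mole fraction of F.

y_F = 0.118

Take 1 mol F as basis and let X be its fractional conversion, so ξ = X.
Moles: n_F = 1 − X; n_G = 3 − 3X; n_E = 2X.
Summing: n_T = 4 − 2X.
Mole fractions y_i = n_i/n_T; K_p = p_E^2 / (p_F p_G^3) with p_i = y_i·P.
This yields a degree-4 equation in X; solving on (0,1), X = 0.690.
Then n_F = 0.31, n_T = 2.62, so y_F = 0.118.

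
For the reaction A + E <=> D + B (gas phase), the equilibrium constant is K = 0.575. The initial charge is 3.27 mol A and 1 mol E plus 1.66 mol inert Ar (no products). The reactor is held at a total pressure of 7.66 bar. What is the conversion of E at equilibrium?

X = 0.685

Let X = conversion of E (basis 1 mol E); extent of reaction ξ = X.
Mole table: n_A = 3.27 − X; n_E = 1 − X; n_D = X; n_B = X; n_I = 1.66 (inert).
Total moles n_T = 5.93 (Δν = 0, constant).
y_i = n_i/n_T, p_i = y_i·P. K = p_D p_B / (p_A p_E).
Equating to 0.575 and solving on 0 < X < 1: X = 0.685.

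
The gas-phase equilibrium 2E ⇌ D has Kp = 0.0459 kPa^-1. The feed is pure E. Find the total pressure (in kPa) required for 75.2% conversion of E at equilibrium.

Let X = conversion of E (basis 1 mol E); extent of reaction ξ = 0.5X.
Species balance: n_E = 1 − X; n_D = 0.5X.
n_T = Σnᵢ = 1 − 0.5X.
Kp = p_D / (p_E^2) with p_i = (n_i/n_T)·P.
At X = 0.752: the mole-fraction product g(X) = Π y_i^ν_i = 3.815. Since Kp = g(X)·P^{-1}, P = (g/Kp)^(1/1) = (3.815/0.0459)^(1/1) = 83.1 kPa.

P = 83.1 kPa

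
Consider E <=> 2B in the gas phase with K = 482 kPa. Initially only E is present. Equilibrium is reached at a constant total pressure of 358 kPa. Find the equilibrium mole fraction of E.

y_E = 0.332

Take 1 mol E as basis and let X be its fractional conversion, so ξ = X.
Moles: n_E = 1 − X; n_B = 2X.
n_T = Σnᵢ = 1 + X.
y_i = n_i/n_T, p_i = y_i·P. K = p_B^2 / (p_E).
This yields a degree-2 equation in X; solving on (0,1), X = 0.502.
Then n_E = 0.498, n_T = 1.5, so y_E = 0.332.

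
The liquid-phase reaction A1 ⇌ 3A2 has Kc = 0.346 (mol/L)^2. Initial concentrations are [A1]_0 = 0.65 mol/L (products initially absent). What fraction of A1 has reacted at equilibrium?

X = 0.280

Let X = conversion of A1; extent ξ = 0.65·X mol/L.
Concentrations: [A1] = 0.65 − 0.65X; [A2] = 1.95X.
Kc = [A2]^3 / ([A1]).
This equals 0.346 at X = 0.280 (the root in 0 < X < 1).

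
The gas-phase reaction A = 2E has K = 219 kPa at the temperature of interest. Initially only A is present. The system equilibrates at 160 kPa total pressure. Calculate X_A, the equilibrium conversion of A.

Let X = conversion of A (basis 1 mol A); extent of reaction ξ = X.
Moles: n_A = 1 − X; n_E = 2X.
n_T = Σnᵢ = 1 + X.
Mole fractions y_i = n_i/n_T; K = p_E^2 / (p_A) with p_i = y_i·P.
Substituting and setting equal to 219 kPa gives a polynomial in X; the root in (0,1) is X = 0.505.

X = 0.505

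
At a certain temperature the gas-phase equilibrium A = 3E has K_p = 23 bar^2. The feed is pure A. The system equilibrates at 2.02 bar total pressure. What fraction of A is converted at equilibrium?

X = 0.708

Let X = conversion of A (basis 1 mol A); extent of reaction ξ = X.
Species balance: n_A = 1 − X; n_E = 3X.
Summing: n_T = 1 + 2X.
Mole fractions y_i = n_i/n_T; K_p = p_E^3 / (p_A) with p_i = y_i·P.
This yields a degree-3 equation in X; solving on (0,1), X = 0.708.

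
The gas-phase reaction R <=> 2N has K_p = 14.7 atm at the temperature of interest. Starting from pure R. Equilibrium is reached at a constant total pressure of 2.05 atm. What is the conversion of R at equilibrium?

X = 0.801

Take 1 mol R as basis and let X be its fractional conversion, so ξ = X.
At extent ξ: n_R = 1 − X; n_N = 2X.
n_T = Σnᵢ = 1 + X.
With p_i = (n_i/n_T)P, K_p = p_N^2 / (p_R).
Substituting and setting equal to 14.7 atm gives a polynomial in X; the root in (0,1) is X = 0.801.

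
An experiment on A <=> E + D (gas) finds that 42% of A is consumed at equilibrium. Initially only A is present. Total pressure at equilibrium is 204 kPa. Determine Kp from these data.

Take 1 mol A as basis and let X be its fractional conversion, so ξ = X.
At extent ξ: n_A = 1 − X; n_E = X; n_D = X.
Total moles n_T = 1 + X.
At X = 0.42: n_A = 0.58, n_E = 0.42, n_D = 0.42, n_T = 1.42.
p_i = (n_i/n_T)·P. Kp = p_E p_D / (p_A) = 43.7 kPa.

Kp = 43.7 kPa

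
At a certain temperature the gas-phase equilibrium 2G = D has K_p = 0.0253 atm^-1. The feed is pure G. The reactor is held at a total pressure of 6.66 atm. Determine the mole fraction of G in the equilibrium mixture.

y_G = 0.872

Basis: 1 mol G initially; let X = conversion of G. Extent ξ = 0.5X.
Moles: n_G = 1 − X; n_D = 0.5X.
n_T = Σnᵢ = 1 − 0.5X.
Mole fractions y_i = n_i/n_T; K_p = p_D / (p_G^2) with p_i = y_i·P.
Setting this equal to 0.0253 atm^-1 and taking the physical root (0 < X < 1) gives X = 0.227.
Then n_G = 0.773, n_T = 0.886, so y_G = 0.872.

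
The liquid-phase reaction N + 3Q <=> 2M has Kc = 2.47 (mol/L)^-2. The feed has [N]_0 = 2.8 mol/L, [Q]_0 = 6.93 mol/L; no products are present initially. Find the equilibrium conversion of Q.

Let X = conversion of Q; extent ξ = 6.93X/3 mol/L.
Concentrations: [N] = 2.8 − 2.31X; [Q] = 6.93 − 6.93X; [M] = 4.62X.
Kc = [M]^2 / ([N] [Q]^3).
Solving Kc = 2.47 for X ∈ (0,1): X = 0.758.

X = 0.758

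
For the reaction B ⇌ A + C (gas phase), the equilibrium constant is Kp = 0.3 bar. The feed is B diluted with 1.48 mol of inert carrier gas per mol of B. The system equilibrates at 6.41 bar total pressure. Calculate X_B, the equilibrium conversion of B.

Take 1 mol B as basis and let X be its fractional conversion, so ξ = X.
At extent ξ: n_B = 1 − X; n_A = X; n_C = X; n_I = 1.48 (inert).
Total moles n_T = 2.48 + X.
With p_i = (n_i/n_T)P, Kp = p_A p_C / (p_B).
Equating to 0.3 bar and solving on 0 < X < 1: X = 0.302.

X = 0.302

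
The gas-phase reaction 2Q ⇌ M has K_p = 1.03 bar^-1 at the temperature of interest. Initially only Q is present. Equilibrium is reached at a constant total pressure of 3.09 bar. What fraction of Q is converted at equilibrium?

X = 0.730

Take 1 mol Q as basis and let X be its fractional conversion, so ξ = 0.5X.
Species balance: n_Q = 1 − X; n_M = 0.5X.
Summing: n_T = 1 − 0.5X.
Mole fractions y_i = n_i/n_T; K_p = p_M / (p_Q^2) with p_i = y_i·P.
This yields a degree-2 equation in X; solving on (0,1), X = 0.730.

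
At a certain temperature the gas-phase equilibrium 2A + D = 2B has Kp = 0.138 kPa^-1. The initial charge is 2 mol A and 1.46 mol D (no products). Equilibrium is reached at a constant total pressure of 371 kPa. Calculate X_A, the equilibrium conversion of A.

X = 0.783

Let X = conversion of A (basis 2 mol A); extent of reaction ξ = X.
Mole table: n_A = 2 − 2X; n_D = 1.46 − X; n_B = 2X.
Total moles n_T = 3.46 − X.
Mole fractions y_i = n_i/n_T; Kp = p_B^2 / (p_A^2 p_D) with p_i = y_i·P.
Setting this equal to 0.138 kPa^-1 and taking the physical root (0 < X < 1) gives X = 0.783.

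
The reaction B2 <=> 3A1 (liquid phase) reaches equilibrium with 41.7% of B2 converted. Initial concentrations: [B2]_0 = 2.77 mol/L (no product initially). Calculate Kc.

Kc = 25.8 (mol/L)^2

Let X = conversion of B2.
Concentrations: [B2] = 2.77 − 2.77X; [A1] = 8.31X.
At X = 0.417: [B2] = 1.61, [A1] = 3.47.
Kc = [A1]^3 / ([B2]) = 25.8 (mol/L)^2.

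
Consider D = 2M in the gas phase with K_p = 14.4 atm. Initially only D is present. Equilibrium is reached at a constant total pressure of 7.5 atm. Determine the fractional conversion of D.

X = 0.569

Take 1 mol D as basis and let X be its fractional conversion, so ξ = X.
At extent ξ: n_D = 1 − X; n_M = 2X.
Total moles n_T = 1 + X.
Mole fractions y_i = n_i/n_T; K_p = p_M^2 / (p_D) with p_i = y_i·P.
This yields a degree-2 equation in X; solving on (0,1), X = 0.569.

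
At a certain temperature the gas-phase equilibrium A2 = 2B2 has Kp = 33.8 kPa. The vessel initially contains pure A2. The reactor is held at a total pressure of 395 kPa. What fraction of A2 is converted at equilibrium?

X = 0.145

Take 1 mol A2 as basis and let X be its fractional conversion, so ξ = X.
Species balance: n_A2 = 1 − X; n_B2 = 2X.
Summing: n_T = 1 + X.
y_i = n_i/n_T, p_i = y_i·P. Kp = p_B2^2 / (p_A2).
Equating to 33.8 kPa and solving on 0 < X < 1: X = 0.145.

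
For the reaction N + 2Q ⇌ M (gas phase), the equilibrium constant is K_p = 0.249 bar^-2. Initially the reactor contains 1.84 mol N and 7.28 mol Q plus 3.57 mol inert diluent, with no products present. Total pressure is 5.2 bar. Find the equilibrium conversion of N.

Take 1.84 mol N as basis and let X be its fractional conversion, so ξ = 1.84X.
Mole table: n_N = 1.84 − 1.84X; n_Q = 7.28 − 3.68X; n_M = 1.84X; n_I = 3.57 (inert).
n_T = Σnᵢ = 12.7 − 3.68X.
With p_i = (n_i/n_T)P, K_p = p_M / (p_N p_Q^2).
Setting this equal to 0.249 bar^-2 and taking the physical root (0 < X < 1) gives X = 0.610.

X = 0.610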